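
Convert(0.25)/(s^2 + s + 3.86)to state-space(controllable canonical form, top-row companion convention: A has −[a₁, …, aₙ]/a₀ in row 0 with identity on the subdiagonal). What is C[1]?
Reachable canonical form: C = numerator coefficients (right-aligned, zero-padded to length n).
num = 0.25, C = [[0, 0.25]].
C[1] = 0.25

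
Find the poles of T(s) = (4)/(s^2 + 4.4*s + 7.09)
Set denominator = 0: s^2 + 4.4*s + 7.09 = 0 → Poles: -2.2 + 1.5j, -2.2 - 1.5j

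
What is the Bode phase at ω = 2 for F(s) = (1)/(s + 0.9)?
Substitute s = j*2: F(j2) = 0.18711 - 0.4158j.
∠F(j2) = atan2(Im, Re) = atan2(-0.4158, 0.18711) = -65.77°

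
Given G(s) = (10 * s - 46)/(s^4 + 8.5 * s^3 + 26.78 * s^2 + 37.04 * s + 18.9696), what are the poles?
Set denominator = 0: s^4 + 8.5*s^3 + 26.78*s^2 + 37.04*s + 18.9696 = (s + 2.6)(s + 2.4)(s + 1.6)(s + 1.9) = 0 → Poles: -1.6, -1.9, -2.4, -2.6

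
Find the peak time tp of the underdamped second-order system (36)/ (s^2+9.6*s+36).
Standard form: ωn²/(s²+2ζωn·s+ωn²) → ωn = 6, ζ = 0.8.
ωd = ωn·√(1-ζ²) = 6·√(1-0.8²) = 3.6.
tp = π/ωd = π/3.6 = 0.8727 s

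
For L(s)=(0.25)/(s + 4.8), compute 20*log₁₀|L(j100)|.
Substitute s = j*100: L(j100) = 0.000119724 - 0.00249425j.
|L(j100)| = sqrt(Re² + Im²) = 0.002497.
20*log₁₀(0.002497) = -52.05 dB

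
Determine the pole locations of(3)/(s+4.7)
Set denominator = 0: s + 4.7 = 0 → Poles: -4.7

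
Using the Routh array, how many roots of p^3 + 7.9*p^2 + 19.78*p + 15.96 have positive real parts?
Routh array:
p^3: [1, 19.78]; p^2: [7.9, 15.96]; p^1: [17.7597]; p^0: [15.96]
First column: [1, 7.9, 17.7597, 15.96]. Sign changes = RHP roots = 0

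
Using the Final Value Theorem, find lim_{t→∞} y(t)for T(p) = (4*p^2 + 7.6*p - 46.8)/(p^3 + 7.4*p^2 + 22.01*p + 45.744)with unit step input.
FVT: lim_{t→∞} y(t) = lim_{p→0} p*Y(p) where Y(p) = T(p)/p.
= lim_{p→0} T(p) = T(0) = num(0)/den(0) = -46.8/45.744 = -1.023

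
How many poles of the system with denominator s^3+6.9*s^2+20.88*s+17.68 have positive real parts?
s^3 + 6.9*s^2 + 20.88*s + 17.68 = (s + 1.3)(s^2 + 5.6*s + 13.6). Poles: -1.3, -2.8 + 2.4j, -2.8 - 2.4j. RHP poles (Re>0): 0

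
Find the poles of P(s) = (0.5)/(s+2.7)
Set denominator = 0: s + 2.7 = 0 → Poles: -2.7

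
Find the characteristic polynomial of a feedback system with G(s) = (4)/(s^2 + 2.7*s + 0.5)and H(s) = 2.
Characteristic poly = G_den * H_den + G_num * H_num = (s^2 + 2.7*s + 0.5) + (8) = s^2 + 2.7*s + 8.5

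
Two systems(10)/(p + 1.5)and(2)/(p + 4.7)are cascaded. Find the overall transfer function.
Series: H = H₁ · H₂ = (n₁·n₂)/(d₁·d₂).
Num: n₁·n₂ = 20. Den: d₁·d₂ = p^2 + 6.2*p + 7.05.
H(p) = (20)/(p^2 + 6.2*p + 7.05)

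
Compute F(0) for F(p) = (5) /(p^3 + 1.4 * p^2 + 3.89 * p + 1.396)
DC gain = F(0) = num(0)/den(0) = 5/1.396 = 3.582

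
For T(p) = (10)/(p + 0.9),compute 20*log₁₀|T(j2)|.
Substitute p = j*2: T(j2) = 1.8711 - 4.158j.
|T(j2)| = sqrt(Re² + Im²) = 4.56.
20*log₁₀(4.56) = 13.18 dB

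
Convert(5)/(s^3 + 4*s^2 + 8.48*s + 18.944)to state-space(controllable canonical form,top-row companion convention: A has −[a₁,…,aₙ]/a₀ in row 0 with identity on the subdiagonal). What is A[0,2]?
Reachable canonical form for den = s^3 + 4*s^2 + 8.48*s + 18.944: top row of A = -[a₁,a₂,...,aₙ]/a₀, ones on the subdiagonal, zeros elsewhere.
A = [[-4, -8.48, -18.944], [1, 0, 0], [0, 1, 0]].
A[0,2] = -18.944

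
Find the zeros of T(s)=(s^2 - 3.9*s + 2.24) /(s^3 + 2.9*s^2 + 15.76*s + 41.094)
Set numerator = 0: s^2 - 3.9*s + 2.24 = (s - 3.2)(s - 0.7) = 0 → Zeros: 0.7, 3.2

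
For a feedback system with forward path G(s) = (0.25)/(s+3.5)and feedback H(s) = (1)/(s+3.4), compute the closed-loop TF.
Closed-loop T = G/(1+GH).
Numerator: G_num * H_den = 0.25*s + 0.85.
Denominator: G_den * H_den + G_num * H_num = (s^2 + 6.9*s + 11.9) + (0.25) = s^2 + 6.9*s + 12.15.
T(s) = (0.25*s + 0.85)/(s^2 + 6.9*s + 12.15)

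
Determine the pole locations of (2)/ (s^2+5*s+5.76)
Set denominator = 0: s^2 + 5*s + 5.76 = (s + 3.2)(s + 1.8) = 0 → Poles: -1.8, -3.2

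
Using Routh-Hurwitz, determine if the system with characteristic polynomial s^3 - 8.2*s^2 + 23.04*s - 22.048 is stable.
Routh array:
s^3: [1, 23.04]; s^2: [-8.2, -22.048]; s^1: [20.3512]; s^0: [-22.048]
First column: [1, -8.2, 20.3512, -22.048]. Sign changes = 3.
No, unstable (3 RHP root(s))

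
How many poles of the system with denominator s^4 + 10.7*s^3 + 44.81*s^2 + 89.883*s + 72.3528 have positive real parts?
s^4 + 10.7*s^3 + 44.81*s^2 + 89.883*s + 72.3528 = (s + 3.9)(s + 2.4)(s^2 + 4.4*s + 7.73). Poles: -2.2 + 1.7j, -2.2 - 1.7j, -2.4, -3.9. RHP poles (Re>0): 0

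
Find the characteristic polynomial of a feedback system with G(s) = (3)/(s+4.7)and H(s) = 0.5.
Characteristic poly = G_den * H_den + G_num * H_num = (s + 4.7) + (1.5) = s + 6.2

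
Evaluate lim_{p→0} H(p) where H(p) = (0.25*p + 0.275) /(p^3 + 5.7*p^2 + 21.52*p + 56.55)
DC gain = H(0) = num(0)/den(0) = 0.275/56.55 = 0.004863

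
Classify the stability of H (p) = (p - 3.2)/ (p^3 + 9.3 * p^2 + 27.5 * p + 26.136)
Denominator: p^3 + 9.3*p^2 + 27.5*p + 26.136 = (p + 2.2)(p + 4.4)(p + 2.7). Poles: -2.2, -2.7, -4.4. Stable (all poles in LHP)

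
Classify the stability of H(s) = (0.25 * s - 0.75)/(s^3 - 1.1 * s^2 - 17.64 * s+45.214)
Denominator: s^3 - 1.1*s^2 - 17.64*s + 45.214 = (s + 4.7)(s^2 - 5.8*s + 9.62). Poles: -4.7, 2.9 + 1.1j, 2.9 - 1.1j. Unstable (2 pole(s) in RHP)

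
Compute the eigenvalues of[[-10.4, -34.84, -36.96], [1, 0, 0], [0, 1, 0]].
Eigenvalues solve det(λI - A) = 0.
Characteristic polynomial: λ^3 + 10.4*λ^2 + 34.84*λ + 36.96 = 0.
Factor: (λ + 2.2)(λ + 4)(λ + 4.2) = 0.
Roots: -2.2, -4, -4.2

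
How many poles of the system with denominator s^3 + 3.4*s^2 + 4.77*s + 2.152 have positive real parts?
s^3 + 3.4*s^2 + 4.77*s + 2.152 = (s + 0.8)(s^2 + 2.6*s + 2.69). Poles: -0.8, -1.3 + 1j, -1.3 - 1j. RHP poles (Re>0): 0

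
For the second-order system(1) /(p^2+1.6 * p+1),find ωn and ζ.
Standard form: ωn²/(p²+2ζωn·p+ωn²).
const=1=ωn² → ωn=1, p coeff=1.6=2ζωn → ζ=0.8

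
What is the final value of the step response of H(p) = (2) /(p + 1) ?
FVT: lim_{t→∞} y(t) = lim_{p→0} p*Y(p) where Y(p) = H(p)/p.
= lim_{p→0} H(p) = H(0) = num(0)/den(0) = 2/1 = 2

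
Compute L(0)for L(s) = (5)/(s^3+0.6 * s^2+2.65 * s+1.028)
DC gain = L(0) = num(0)/den(0) = 5/1.028 = 4.864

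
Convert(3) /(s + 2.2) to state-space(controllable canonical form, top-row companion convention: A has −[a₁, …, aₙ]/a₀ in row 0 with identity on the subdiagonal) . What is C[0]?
Reachable canonical form: C = numerator coefficients (right-aligned, zero-padded to length n).
num = 3, C = [[3]].
C[0] = 3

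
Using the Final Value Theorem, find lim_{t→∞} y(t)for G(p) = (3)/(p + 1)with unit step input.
FVT: lim_{t→∞} y(t) = lim_{p→0} p*Y(p) where Y(p) = G(p)/p.
= lim_{p→0} G(p) = G(0) = num(0)/den(0) = 3/1 = 3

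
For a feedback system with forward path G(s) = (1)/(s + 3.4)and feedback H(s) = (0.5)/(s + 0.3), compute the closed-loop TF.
Closed-loop T = G/(1+GH).
Numerator: G_num * H_den = s + 0.3.
Denominator: G_den * H_den + G_num * H_num = (s^2 + 3.7*s + 1.02) + (0.5) = s^2 + 3.7*s + 1.52.
T(s) = (s + 0.3)/(s^2 + 3.7*s + 1.52)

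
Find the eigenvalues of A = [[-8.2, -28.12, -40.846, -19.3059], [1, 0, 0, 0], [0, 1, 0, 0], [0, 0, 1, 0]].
Eigenvalues solve det(λI - A) = 0.
Characteristic polynomial: λ^4 + 8.2*λ^3 + 28.12*λ^2 + 40.846*λ + 19.3059 = 0.
Factor: (λ + 0.9)(λ + 1.9)(λ^2 + 5.4*λ + 11.29) = 0.
Roots: -0.9, -1.9, -2.7 + 2j, -2.7 - 2j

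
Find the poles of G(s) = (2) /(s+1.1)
Set denominator = 0: s + 1.1 = 0 → Poles: -1.1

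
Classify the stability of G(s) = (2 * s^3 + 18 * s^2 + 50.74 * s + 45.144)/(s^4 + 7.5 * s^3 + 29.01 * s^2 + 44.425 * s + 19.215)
Denominator: s^4 + 7.5*s^3 + 29.01*s^2 + 44.425*s + 19.215 = (s + 1.8)(s + 0.7)(s^2 + 5*s + 15.25). Poles: -0.7, -1.8, -2.5 + 3j, -2.5 - 3j. Stable (all poles in LHP)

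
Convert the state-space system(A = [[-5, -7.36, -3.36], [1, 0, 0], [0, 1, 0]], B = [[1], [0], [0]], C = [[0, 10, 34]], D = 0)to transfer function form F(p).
F(p) = C(pI - A)⁻¹B + D.
Characteristic polynomial det(pI - A) = p^3 + 5*p^2 + 7.36*p + 3.36.
Numerator from C·adj(pI-A)·B + D·det(pI-A) = 10*p + 34.
F(p) = (10*p + 34)/(p^3 + 5*p^2 + 7.36*p + 3.36)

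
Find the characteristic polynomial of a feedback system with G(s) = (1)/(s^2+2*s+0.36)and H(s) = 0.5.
Characteristic poly = G_den * H_den + G_num * H_num = (s^2 + 2*s + 0.36) + (0.5) = s^2 + 2*s + 0.86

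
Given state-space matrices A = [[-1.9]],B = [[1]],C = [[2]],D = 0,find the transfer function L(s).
L(s) = C(sI - A)⁻¹B + D.
Characteristic polynomial det(sI - A) = s + 1.9.
Numerator from C·adj(sI-A)·B + D·det(sI-A) = 2.
L(s) = (2)/(s + 1.9)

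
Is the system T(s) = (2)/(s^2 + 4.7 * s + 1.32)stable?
Denominator: s^2 + 4.7*s + 1.32 = (s + 4.4)(s + 0.3). Poles: -0.3, -4.4. All Re(p)<0: Yes (stable)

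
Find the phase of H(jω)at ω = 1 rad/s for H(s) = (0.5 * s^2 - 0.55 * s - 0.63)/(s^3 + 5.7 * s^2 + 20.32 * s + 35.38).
Substitute s = j*1: H(j1) = -0.0352142 + 0.00439145j.
∠H(j1) = atan2(Im, Re) = atan2(0.00439145, -0.0352142) = 172.89°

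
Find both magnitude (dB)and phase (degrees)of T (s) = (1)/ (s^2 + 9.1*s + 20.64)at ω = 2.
Substitute s = j*2: T(j2) = 0.0273626 - 0.0299278j.
|T| = 20*log₁₀(sqrt(Re²+Im²)) = -27.84 dB.
∠T = atan2(Im, Re) = -47.56°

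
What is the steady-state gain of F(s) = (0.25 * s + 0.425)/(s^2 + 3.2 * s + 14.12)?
DC gain = F(0) = num(0)/den(0) = 0.425/14.12 = 0.0301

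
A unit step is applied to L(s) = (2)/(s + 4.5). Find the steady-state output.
FVT: lim_{t→∞} y(t) = lim_{s→0} s*Y(s) where Y(s) = L(s)/s.
= lim_{s→0} L(s) = L(0) = num(0)/den(0) = 2/4.5 = 0.4444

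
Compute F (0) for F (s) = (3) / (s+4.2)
DC gain = F(0) = num(0)/den(0) = 3/4.2 = 0.7143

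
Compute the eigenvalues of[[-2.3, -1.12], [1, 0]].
Eigenvalues solve det(λI - A) = 0.
Characteristic polynomial: λ^2 + 2.3*λ + 1.12 = 0.
Factor: (λ + 1.6)(λ + 0.7) = 0.
Roots: -0.7, -1.6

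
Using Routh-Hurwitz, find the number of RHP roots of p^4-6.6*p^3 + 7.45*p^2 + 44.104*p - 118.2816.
Routh array:
p^4: [1, 7.45, -118.2816]; p^3: [-6.6, 44.104]; p^2: [14.1324, -118.2816]; p^1: [-11.1348]; p^0: [-118.2816]
First column: [1, -6.6, 14.1324, -11.1348, -118.2816]. Sign changes = RHP roots = 3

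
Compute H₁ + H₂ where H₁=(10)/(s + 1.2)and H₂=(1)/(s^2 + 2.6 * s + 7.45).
Parallel: H = H₁ + H₂ = (n₁·d₂ + n₂·d₁)/(d₁·d₂).
n₁·d₂ = 10*s^2 + 26*s + 74.5. n₂·d₁ = s + 1.2. Sum = 10*s^2 + 27*s + 75.7. d₁·d₂ = s^3 + 3.8*s^2 + 10.57*s + 8.94.
H(s) = (10*s^2 + 27*s + 75.7)/(s^3 + 3.8*s^2 + 10.57*s + 8.94)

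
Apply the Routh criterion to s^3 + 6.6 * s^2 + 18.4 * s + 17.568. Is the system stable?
Routh array:
s^3: [1, 18.4]; s^2: [6.6, 17.568]; s^1: [15.7382]; s^0: [17.568]
First column: [1, 6.6, 15.7382, 17.568]. Sign changes = 0.
Yes, stable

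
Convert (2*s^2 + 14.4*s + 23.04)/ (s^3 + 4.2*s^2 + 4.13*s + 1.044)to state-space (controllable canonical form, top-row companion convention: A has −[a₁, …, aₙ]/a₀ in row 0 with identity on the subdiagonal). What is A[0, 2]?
Reachable canonical form for den = s^3 + 4.2*s^2 + 4.13*s + 1.044: top row of A = -[a₁,a₂,...,aₙ]/a₀, ones on the subdiagonal, zeros elsewhere.
A = [[-4.2, -4.13, -1.044], [1, 0, 0], [0, 1, 0]].
A[0,2] = -1.044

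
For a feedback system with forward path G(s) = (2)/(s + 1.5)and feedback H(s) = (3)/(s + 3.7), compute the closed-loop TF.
Closed-loop T = G/(1+GH).
Numerator: G_num * H_den = 2*s + 7.4.
Denominator: G_den * H_den + G_num * H_num = (s^2 + 5.2*s + 5.55) + (6) = s^2 + 5.2*s + 11.55.
T(s) = (2*s + 7.4)/(s^2 + 5.2*s + 11.55)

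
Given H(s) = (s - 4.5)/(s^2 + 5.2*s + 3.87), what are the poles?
Set denominator = 0: s^2 + 5.2*s + 3.87 = (s + 0.9)(s + 4.3) = 0 → Poles: -0.9, -4.3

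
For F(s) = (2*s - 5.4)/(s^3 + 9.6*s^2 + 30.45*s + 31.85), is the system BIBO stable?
Denominator: s^3 + 9.6*s^2 + 30.45*s + 31.85 = (s + 3.5)(s + 2.6)(s + 3.5). Poles: -2.6, -3.5, -3.5. All Re(p)<0: Yes (stable)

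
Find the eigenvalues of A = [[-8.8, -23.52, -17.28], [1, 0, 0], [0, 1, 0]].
Eigenvalues solve det(λI - A) = 0.
Characteristic polynomial: λ^3 + 8.8*λ^2 + 23.52*λ + 17.28 = 0.
Factor: (λ + 1.2)(λ + 3.6)(λ + 4) = 0.
Roots: -1.2, -3.6, -4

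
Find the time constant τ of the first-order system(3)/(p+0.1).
First-order system: τ = -1/pole. Pole = -0.1. τ = -1/(-0.1) = 10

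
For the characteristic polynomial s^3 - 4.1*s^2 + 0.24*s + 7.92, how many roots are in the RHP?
s^3 - 4.1*s^2 + 0.24*s + 7.92 = (s - 2)(s - 3.3)(s + 1.2). Poles: -1.2, 2, 3.3. RHP poles (Re>0): 2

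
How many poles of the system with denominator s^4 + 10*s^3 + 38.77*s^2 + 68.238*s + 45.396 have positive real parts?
s^4 + 10*s^3 + 38.77*s^2 + 68.238*s + 45.396 = (s + 2.6)(s + 2)(s^2 + 5.4*s + 8.73). Poles: -2, -2.6, -2.7 + 1.2j, -2.7 - 1.2j. RHP poles (Re>0): 0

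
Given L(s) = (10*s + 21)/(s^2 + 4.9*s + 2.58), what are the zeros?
Set numerator = 0: 10*s + 21 = 0 → Zeros: -2.1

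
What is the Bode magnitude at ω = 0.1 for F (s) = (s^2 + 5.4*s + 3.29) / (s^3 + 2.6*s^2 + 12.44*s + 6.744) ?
Substitute s = j*0.1: F(j0.1) = 0.486459 - 0.00962624j.
|F(j0.1)| = sqrt(Re² + Im²) = 0.4866.
20*log₁₀(0.4866) = -6.26 dB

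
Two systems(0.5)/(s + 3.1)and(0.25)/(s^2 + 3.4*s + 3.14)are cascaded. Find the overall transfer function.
Series: H = H₁ · H₂ = (n₁·n₂)/(d₁·d₂).
Num: n₁·n₂ = 0.125. Den: d₁·d₂ = s^3 + 6.5*s^2 + 13.68*s + 9.734.
H(s) = (0.125)/(s^3 + 6.5*s^2 + 13.68*s + 9.734)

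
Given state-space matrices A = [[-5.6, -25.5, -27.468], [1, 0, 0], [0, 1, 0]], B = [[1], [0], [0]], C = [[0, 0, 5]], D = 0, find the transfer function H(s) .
H(s) = C(sI - A)⁻¹B + D.
Characteristic polynomial det(sI - A) = s^3 + 5.6*s^2 + 25.5*s + 27.468.
Numerator from C·adj(sI-A)·B + D·det(sI-A) = 5.
H(s) = (5)/(s^3 + 5.6*s^2 + 25.5*s + 27.468)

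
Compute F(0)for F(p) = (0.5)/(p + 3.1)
DC gain = F(0) = num(0)/den(0) = 0.5/3.1 = 0.1613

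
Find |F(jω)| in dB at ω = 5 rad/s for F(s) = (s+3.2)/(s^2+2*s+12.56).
Substitute s = j*5: F(j5) = 0.0400073 - 0.369769j.
|F(j5)| = sqrt(Re² + Im²) = 0.3719.
20*log₁₀(0.3719) = -8.59 dB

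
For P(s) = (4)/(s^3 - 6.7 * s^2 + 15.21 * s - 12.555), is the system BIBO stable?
Denominator: s^3 - 6.7*s^2 + 15.21*s - 12.555 = (s - 3.1)(s^2 - 3.6*s + 4.05). Poles: 1.8 + 0.9j, 1.8 - 0.9j, 3.1. All Re(p)<0: No (unstable)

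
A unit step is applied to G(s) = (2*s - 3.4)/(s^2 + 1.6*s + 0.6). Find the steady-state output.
FVT: lim_{t→∞} y(t) = lim_{s→0} s*Y(s) where Y(s) = G(s)/s.
= lim_{s→0} G(s) = G(0) = num(0)/den(0) = -3.4/0.6 = -5.667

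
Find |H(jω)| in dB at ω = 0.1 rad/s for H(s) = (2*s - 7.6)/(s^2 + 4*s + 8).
Substitute s = j*0.1: H(j0.1) = -0.947561 + 0.0724686j.
|H(j0.1)| = sqrt(Re² + Im²) = 0.9503.
20*log₁₀(0.9503) = -0.44 dB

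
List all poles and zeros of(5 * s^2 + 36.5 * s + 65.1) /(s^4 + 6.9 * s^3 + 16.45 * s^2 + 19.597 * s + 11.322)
Set denominator = 0: s^4 + 6.9*s^3 + 16.45*s^2 + 19.597*s + 11.322 = (s + 3.6)(s + 1.7)(s^2 + 1.6*s + 1.85) = 0 → Poles: -0.8 + 1.1j, -0.8 - 1.1j, -1.7, -3.6
Set numerator = 0: 5*s^2 + 36.5*s + 65.1 = 5*(s + 4.2)(s + 3.1) = 0 → Zeros: -3.1, -4.2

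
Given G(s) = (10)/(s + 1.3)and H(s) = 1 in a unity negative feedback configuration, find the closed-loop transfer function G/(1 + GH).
Closed-loop T = G/(1+GH).
Numerator: G_num * H_den = 10.
Denominator: G_den * H_den + G_num * H_num = (s + 1.3) + (10) = s + 11.3.
T(s) = (10)/(s + 11.3)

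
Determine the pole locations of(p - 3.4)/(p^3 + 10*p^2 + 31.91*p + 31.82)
Set denominator = 0: p^3 + 10*p^2 + 31.91*p + 31.82 = (p + 3.7)(p + 4.3)(p + 2) = 0 → Poles: -2, -3.7, -4.3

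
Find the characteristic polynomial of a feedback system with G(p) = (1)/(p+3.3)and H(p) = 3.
Characteristic poly = G_den * H_den + G_num * H_num = (p + 3.3) + (3) = p + 6.3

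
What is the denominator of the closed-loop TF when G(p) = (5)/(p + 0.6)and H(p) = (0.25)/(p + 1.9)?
Characteristic poly = G_den * H_den + G_num * H_num = (p^2 + 2.5*p + 1.14) + (1.25) = p^2 + 2.5*p + 2.39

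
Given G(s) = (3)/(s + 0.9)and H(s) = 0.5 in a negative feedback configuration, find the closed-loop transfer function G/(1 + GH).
Closed-loop T = G/(1+GH).
Numerator: G_num * H_den = 3.
Denominator: G_den * H_den + G_num * H_num = (s + 0.9) + (1.5) = s + 2.4.
T(s) = (3)/(s + 2.4)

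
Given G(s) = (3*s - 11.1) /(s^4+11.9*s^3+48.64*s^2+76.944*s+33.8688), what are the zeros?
Set numerator = 0: 3*s - 11.1 = 0 → Zeros: 3.7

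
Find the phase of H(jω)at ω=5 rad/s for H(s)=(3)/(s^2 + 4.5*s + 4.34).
Substitute s = j*5: H(j5) = -0.0664248 - 0.0723406j.
∠H(j5) = atan2(Im, Re) = atan2(-0.0723406, -0.0664248) = -132.56°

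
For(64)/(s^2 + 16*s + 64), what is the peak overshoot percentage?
Standard form: ωn²/(s²+2ζωn·s+ωn²) → ωn = 8, ζ = 1.
ζ ≥ 1, so the response is non-oscillatory: peak overshoot = 0%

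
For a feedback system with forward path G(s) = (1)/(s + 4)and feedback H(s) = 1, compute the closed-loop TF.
Closed-loop T = G/(1+GH).
Numerator: G_num * H_den = 1.
Denominator: G_den * H_den + G_num * H_num = (s + 4) + (1) = s + 5.
T(s) = (1)/(s + 5)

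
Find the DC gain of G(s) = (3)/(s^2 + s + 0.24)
DC gain = G(0) = num(0)/den(0) = 3/0.24 = 12.5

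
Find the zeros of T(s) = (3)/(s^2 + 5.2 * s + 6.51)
Numerator is a nonzero constant (3) → Zeros: none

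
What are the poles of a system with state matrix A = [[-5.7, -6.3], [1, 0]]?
Eigenvalues solve det(λI - A) = 0.
Characteristic polynomial: λ^2 + 5.7*λ + 6.3 = 0.
Factor: (λ + 4.2)(λ + 1.5) = 0.
Roots: -1.5, -4.2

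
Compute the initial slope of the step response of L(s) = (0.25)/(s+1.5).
IVT: y'(0⁺) = lim_{s→∞} s²·Y(s) = lim_{s→∞} s·L(s).
deg(num) = 0, deg(den) = 1, relative degree = 1, so s·L(s) → (leading num)/(leading den) = 0.25/1 = 0.25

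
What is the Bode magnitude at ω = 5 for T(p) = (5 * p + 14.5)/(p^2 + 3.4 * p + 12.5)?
Substitute p = j*5: T(j5) = 0.547445 - 1.25547j.
|T(j5)| = sqrt(Re² + Im²) = 1.37.
20*log₁₀(1.37) = 2.73 dB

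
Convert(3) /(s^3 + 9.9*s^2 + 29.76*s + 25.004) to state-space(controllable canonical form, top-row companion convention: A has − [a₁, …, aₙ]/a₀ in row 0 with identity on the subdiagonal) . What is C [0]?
Reachable canonical form: C = numerator coefficients (right-aligned, zero-padded to length n).
num = 3, C = [[0, 0, 3]].
C[0] = 0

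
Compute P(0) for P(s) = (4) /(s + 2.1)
DC gain = P(0) = num(0)/den(0) = 4/2.1 = 1.905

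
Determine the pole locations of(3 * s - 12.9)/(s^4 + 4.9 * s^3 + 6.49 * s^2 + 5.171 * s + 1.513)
Set denominator = 0: s^4 + 4.9*s^3 + 6.49*s^2 + 5.171*s + 1.513 = (s + 0.5)(s + 3.4)(s^2 + s + 0.89) = 0 → Poles: -0.5, -0.5 + 0.8j, -0.5 - 0.8j, -3.4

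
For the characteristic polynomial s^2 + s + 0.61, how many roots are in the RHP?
Poles: -0.5 + 0.6j, -0.5 - 0.6j. RHP poles (Re>0): 0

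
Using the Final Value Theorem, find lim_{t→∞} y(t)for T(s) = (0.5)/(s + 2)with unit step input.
FVT: lim_{t→∞} y(t) = lim_{s→0} s*Y(s) where Y(s) = T(s)/s.
= lim_{s→0} T(s) = T(0) = num(0)/den(0) = 0.5/2 = 0.25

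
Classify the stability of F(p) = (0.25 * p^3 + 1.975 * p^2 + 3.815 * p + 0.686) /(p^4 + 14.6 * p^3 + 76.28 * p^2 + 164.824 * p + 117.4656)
Denominator: p^4 + 14.6*p^3 + 76.28*p^2 + 164.824*p + 117.4656 = (p + 4.8)(p + 3.8)(p + 1.4)(p + 4.6). Poles: -1.4, -3.8, -4.6, -4.8. Stable (all poles in LHP)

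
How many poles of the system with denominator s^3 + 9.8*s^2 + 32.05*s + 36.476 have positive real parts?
s^3 + 9.8*s^2 + 32.05*s + 36.476 = (s + 4.4)(s^2 + 5.4*s + 8.29). Poles: -2.7 + 1j, -2.7 - 1j, -4.4. RHP poles (Re>0): 0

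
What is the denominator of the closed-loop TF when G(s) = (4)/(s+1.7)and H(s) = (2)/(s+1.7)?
Characteristic poly = G_den * H_den + G_num * H_num = (s^2 + 3.4*s + 2.89) + (8) = s^2 + 3.4*s + 10.89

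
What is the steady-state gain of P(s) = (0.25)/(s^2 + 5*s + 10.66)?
DC gain = P(0) = num(0)/den(0) = 0.25/10.66 = 0.02345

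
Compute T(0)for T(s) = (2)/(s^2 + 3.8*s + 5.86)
DC gain = T(0) = num(0)/den(0) = 2/5.86 = 0.3413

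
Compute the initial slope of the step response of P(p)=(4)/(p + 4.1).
IVT: y'(0⁺) = lim_{p→∞} p²·Y(p) = lim_{p→∞} p·P(p).
deg(num) = 0, deg(den) = 1, relative degree = 1, so p·P(p) → (leading num)/(leading den) = 4/1 = 4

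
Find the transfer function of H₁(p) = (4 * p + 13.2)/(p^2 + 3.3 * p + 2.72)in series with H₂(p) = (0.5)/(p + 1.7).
Series: H = H₁ · H₂ = (n₁·n₂)/(d₁·d₂).
Num: n₁·n₂ = 2*p + 6.6. Den: d₁·d₂ = p^3 + 5*p^2 + 8.33*p + 4.624.
H(p) = (2*p + 6.6)/(p^3 + 5*p^2 + 8.33*p + 4.624)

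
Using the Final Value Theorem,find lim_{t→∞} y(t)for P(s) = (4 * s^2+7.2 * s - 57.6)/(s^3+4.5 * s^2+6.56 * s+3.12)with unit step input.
FVT: lim_{t→∞} y(t) = lim_{s→0} s*Y(s) where Y(s) = P(s)/s.
= lim_{s→0} P(s) = P(0) = num(0)/den(0) = -57.6/3.12 = -18.46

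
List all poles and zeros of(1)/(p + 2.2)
Set denominator = 0: p + 2.2 = 0 → Poles: -2.2
Numerator is a nonzero constant (1) → Zeros: none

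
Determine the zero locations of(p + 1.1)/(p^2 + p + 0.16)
Set numerator = 0: p + 1.1 = 0 → Zeros: -1.1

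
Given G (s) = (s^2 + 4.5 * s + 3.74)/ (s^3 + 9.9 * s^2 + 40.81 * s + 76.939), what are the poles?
Set denominator = 0: s^3 + 9.9*s^2 + 40.81*s + 76.939 = (s + 4.7)(s^2 + 5.2*s + 16.37) = 0 → Poles: -2.6 + 3.1j, -2.6 - 3.1j, -4.7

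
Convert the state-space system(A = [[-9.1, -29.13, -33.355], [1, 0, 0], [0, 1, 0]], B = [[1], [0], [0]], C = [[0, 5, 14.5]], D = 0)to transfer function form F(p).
F(p) = C(pI - A)⁻¹B + D.
Characteristic polynomial det(pI - A) = p^3 + 9.1*p^2 + 29.13*p + 33.355.
Numerator from C·adj(pI-A)·B + D·det(pI-A) = 5*p + 14.5.
F(p) = (5*p + 14.5)/(p^3 + 9.1*p^2 + 29.13*p + 33.355)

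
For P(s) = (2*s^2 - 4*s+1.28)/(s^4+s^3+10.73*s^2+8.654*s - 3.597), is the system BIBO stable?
Denominator: s^4 + s^3 + 10.73*s^2 + 8.654*s - 3.597 = (s - 0.3)(s + 1.1)(s^2 + 0.2*s + 10.9). Poles: -0.1 + 3.3j, -0.1 - 3.3j, -1.1, 0.3. All Re(p)<0: No (unstable)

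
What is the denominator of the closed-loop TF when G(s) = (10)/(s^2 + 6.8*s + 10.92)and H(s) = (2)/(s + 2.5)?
Characteristic poly = G_den * H_den + G_num * H_num = (s^3 + 9.3*s^2 + 27.92*s + 27.3) + (20) = s^3 + 9.3*s^2 + 27.92*s + 47.3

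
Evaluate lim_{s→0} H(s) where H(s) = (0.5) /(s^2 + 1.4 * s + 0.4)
DC gain = H(0) = num(0)/den(0) = 0.5/0.4 = 1.25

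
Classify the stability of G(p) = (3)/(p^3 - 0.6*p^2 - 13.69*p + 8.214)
Denominator: p^3 - 0.6*p^2 - 13.69*p + 8.214 = (p - 3.7)(p + 3.7)(p - 0.6). Poles: -3.7, 0.6, 3.7. Unstable (2 pole(s) in RHP)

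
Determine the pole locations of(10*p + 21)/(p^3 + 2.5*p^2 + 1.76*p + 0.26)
Set denominator = 0: p^3 + 2.5*p^2 + 1.76*p + 0.26 = (p + 0.2)(p + 1.3)(p + 1) = 0 → Poles: -0.2, -1, -1.3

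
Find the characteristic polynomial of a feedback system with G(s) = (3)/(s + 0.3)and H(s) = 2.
Characteristic poly = G_den * H_den + G_num * H_num = (s + 0.3) + (6) = s + 6.3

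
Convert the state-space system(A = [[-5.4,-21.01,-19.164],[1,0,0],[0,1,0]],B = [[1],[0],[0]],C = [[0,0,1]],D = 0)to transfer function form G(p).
G(p) = C(pI - A)⁻¹B + D.
Characteristic polynomial det(pI - A) = p^3 + 5.4*p^2 + 21.01*p + 19.164.
Numerator from C·adj(pI-A)·B + D·det(pI-A) = 1.
G(p) = (1)/(p^3 + 5.4*p^2 + 21.01*p + 19.164)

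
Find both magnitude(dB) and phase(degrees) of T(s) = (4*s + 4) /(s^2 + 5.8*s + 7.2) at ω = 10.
Substitute s = j*10: T(j10) = 0.162728 - 0.32933j.
|T| = 20*log₁₀(sqrt(Re²+Im²)) = -8.70 dB.
∠T = atan2(Im, Re) = -63.71°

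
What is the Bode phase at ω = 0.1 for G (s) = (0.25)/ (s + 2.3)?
Substitute s = j*0.1: G(j0.1) = 0.108491 - 0.00471698j.
∠G(j0.1) = atan2(Im, Re) = atan2(-0.00471698, 0.108491) = -2.49°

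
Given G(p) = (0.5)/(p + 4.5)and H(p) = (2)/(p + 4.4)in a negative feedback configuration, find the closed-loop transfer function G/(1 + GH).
Closed-loop T = G/(1+GH).
Numerator: G_num * H_den = 0.5*p + 2.2.
Denominator: G_den * H_den + G_num * H_num = (p^2 + 8.9*p + 19.8) + (1) = p^2 + 8.9*p + 20.8.
T(p) = (0.5*p + 2.2)/(p^2 + 8.9*p + 20.8)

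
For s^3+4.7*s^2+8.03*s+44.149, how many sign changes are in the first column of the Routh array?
Routh array:
s^3: [1, 8.03]; s^2: [4.7, 44.149]; s^1: [-1.3634]; s^0: [44.149]
First column: [1, 4.7, -1.3634, 44.149]. Sign changes = 2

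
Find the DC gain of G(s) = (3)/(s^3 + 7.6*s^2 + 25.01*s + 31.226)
DC gain = G(0) = num(0)/den(0) = 3/31.226 = 0.09607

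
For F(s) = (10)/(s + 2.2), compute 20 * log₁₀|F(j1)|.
Substitute s = j*1: F(j1) = 3.76712 - 1.71233j.
|F(j1)| = sqrt(Re² + Im²) = 4.138.
20*log₁₀(4.138) = 12.34 dB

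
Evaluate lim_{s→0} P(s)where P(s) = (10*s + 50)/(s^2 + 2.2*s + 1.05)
DC gain = P(0) = num(0)/den(0) = 50/1.05 = 47.62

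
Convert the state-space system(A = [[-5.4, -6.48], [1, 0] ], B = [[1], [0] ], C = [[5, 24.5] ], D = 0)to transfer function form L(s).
L(s) = C(sI - A)⁻¹B + D.
Characteristic polynomial det(sI - A) = s^2 + 5.4*s + 6.48.
Numerator from C·adj(sI-A)·B + D·det(sI-A) = 5*s + 24.5.
L(s) = (5*s + 24.5)/(s^2 + 5.4*s + 6.48)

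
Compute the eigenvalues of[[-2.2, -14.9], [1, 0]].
Eigenvalues solve det(λI - A) = 0.
Characteristic polynomial: λ^2 + 2.2*λ + 14.9 = 0.
Roots: -1.1 + 3.7j, -1.1 - 3.7j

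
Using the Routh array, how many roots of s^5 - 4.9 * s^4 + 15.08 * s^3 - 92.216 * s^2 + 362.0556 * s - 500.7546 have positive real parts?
Routh array:
s^5: [1, 15.08, 362.0556]; s^4: [-4.9, -92.216, -500.7546]; s^3: [-3.73959, 259.861]; s^2: [-432.712, -500.7546]; s^1: [264.188]; s^0: [-500.7546]
First column: [1, -4.9, -3.73959, -432.712, 264.188, -500.7546]. Sign changes = RHP roots = 3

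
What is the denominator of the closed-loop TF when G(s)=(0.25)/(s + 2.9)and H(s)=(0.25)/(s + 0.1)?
Characteristic poly = G_den * H_den + G_num * H_num = (s^2 + 3*s + 0.29) + (0.0625) = s^2 + 3*s + 0.3525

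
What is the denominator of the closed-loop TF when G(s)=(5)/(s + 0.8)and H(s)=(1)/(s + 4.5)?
Characteristic poly = G_den * H_den + G_num * H_num = (s^2 + 5.3*s + 3.6) + (5) = s^2 + 5.3*s + 8.6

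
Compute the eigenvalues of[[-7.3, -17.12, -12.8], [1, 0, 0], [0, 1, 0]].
Eigenvalues solve det(λI - A) = 0.
Characteristic polynomial: λ^3 + 7.3*λ^2 + 17.12*λ + 12.8 = 0.
Factor: (λ + 3.2)(λ + 2.5)(λ + 1.6) = 0.
Roots: -1.6, -2.5, -3.2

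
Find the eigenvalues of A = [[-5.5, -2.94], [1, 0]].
Eigenvalues solve det(λI - A) = 0.
Characteristic polynomial: λ^2 + 5.5*λ + 2.94 = 0.
Factor: (λ + 4.9)(λ + 0.6) = 0.
Roots: -0.6, -4.9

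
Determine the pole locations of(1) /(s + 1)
Set denominator = 0: s + 1 = 0 → Poles: -1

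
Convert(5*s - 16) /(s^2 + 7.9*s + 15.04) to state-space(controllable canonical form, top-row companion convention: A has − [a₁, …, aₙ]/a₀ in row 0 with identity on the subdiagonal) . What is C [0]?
Reachable canonical form: C = numerator coefficients (right-aligned, zero-padded to length n).
num = 5*s - 16, C = [[5, -16]].
C[0] = 5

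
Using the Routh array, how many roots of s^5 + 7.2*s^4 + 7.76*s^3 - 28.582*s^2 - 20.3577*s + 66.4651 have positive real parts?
Routh array:
s^5: [1, 7.76, -20.3577]; s^4: [7.2, -28.582, 66.4651]; s^3: [11.7297, -29.589]; s^2: [-10.4195, 66.4651]; s^1: [45.2336]; s^0: [66.4651]
First column: [1, 7.2, 11.7297, -10.4195, 45.2336, 66.4651]. Sign changes = RHP roots = 2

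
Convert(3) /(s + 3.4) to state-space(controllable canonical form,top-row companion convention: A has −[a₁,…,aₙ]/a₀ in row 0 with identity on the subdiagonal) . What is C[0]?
Reachable canonical form: C = numerator coefficients (right-aligned, zero-padded to length n).
num = 3, C = [[3]].
C[0] = 3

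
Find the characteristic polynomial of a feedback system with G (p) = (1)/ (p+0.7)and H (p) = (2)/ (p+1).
Characteristic poly = G_den * H_den + G_num * H_num = (p^2 + 1.7*p + 0.7) + (2) = p^2 + 1.7*p + 2.7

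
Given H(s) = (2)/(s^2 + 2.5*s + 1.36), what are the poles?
Set denominator = 0: s^2 + 2.5*s + 1.36 = (s + 1.7)(s + 0.8) = 0 → Poles: -0.8, -1.7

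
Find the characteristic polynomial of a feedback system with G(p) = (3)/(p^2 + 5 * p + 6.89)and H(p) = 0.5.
Characteristic poly = G_den * H_den + G_num * H_num = (p^2 + 5*p + 6.89) + (1.5) = p^2 + 5*p + 8.39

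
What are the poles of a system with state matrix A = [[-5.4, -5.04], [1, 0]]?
Eigenvalues solve det(λI - A) = 0.
Characteristic polynomial: λ^2 + 5.4*λ + 5.04 = 0.
Factor: (λ + 1.2)(λ + 4.2) = 0.
Roots: -1.2, -4.2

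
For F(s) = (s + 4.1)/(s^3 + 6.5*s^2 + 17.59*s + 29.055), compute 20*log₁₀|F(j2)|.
Substitute s = j*2: F(j2) = 0.0894089 - 0.140797j.
|F(j2)| = sqrt(Re² + Im²) = 0.1668.
20*log₁₀(0.1668) = -15.56 dB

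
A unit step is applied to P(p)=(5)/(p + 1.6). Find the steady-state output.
FVT: lim_{t→∞} y(t) = lim_{p→0} p*Y(p) where Y(p) = P(p)/p.
= lim_{p→0} P(p) = P(0) = num(0)/den(0) = 5/1.6 = 3.125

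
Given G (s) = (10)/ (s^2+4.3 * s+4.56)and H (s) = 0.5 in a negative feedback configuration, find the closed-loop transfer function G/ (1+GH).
Closed-loop T = G/(1+GH).
Numerator: G_num * H_den = 10.
Denominator: G_den * H_den + G_num * H_num = (s^2 + 4.3*s + 4.56) + (5) = s^2 + 4.3*s + 9.56.
T(s) = (10)/(s^2 + 4.3*s + 9.56)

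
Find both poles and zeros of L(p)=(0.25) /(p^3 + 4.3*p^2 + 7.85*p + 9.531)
Set denominator = 0: p^3 + 4.3*p^2 + 7.85*p + 9.531 = (p + 2.7)(p^2 + 1.6*p + 3.53) = 0 → Poles: -0.8 + 1.7j, -0.8 - 1.7j, -2.7
Numerator is a nonzero constant (0.25) → Zeros: none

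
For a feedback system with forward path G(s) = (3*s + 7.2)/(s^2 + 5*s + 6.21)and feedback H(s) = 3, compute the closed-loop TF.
Closed-loop T = G/(1+GH).
Numerator: G_num * H_den = 3*s + 7.2.
Denominator: G_den * H_den + G_num * H_num = (s^2 + 5*s + 6.21) + (9*s + 21.6) = s^2 + 14*s + 27.81.
T(s) = (3*s + 7.2)/(s^2 + 14*s + 27.81)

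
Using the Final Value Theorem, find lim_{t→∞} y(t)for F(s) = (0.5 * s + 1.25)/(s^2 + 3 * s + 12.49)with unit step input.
FVT: lim_{t→∞} y(t) = lim_{s→0} s*Y(s) where Y(s) = F(s)/s.
= lim_{s→0} F(s) = F(0) = num(0)/den(0) = 1.25/12.49 = 0.1001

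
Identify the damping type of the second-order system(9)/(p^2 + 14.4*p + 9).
Standard form: ωn²/(p²+2ζωn·p+ωn²) gives ωn=3, ζ=2.4.
Overdamped (ζ = 2.4 > 1)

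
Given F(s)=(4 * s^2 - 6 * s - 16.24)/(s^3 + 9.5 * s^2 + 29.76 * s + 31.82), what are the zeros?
Set numerator = 0: 4*s^2 - 6*s - 16.24 = 4*(s - 2.9)(s + 1.4) = 0 → Zeros: -1.4, 2.9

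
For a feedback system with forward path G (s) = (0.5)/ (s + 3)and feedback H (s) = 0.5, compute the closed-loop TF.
Closed-loop T = G/(1+GH).
Numerator: G_num * H_den = 0.5.
Denominator: G_den * H_den + G_num * H_num = (s + 3) + (0.25) = s + 3.25.
T(s) = (0.5)/(s + 3.25)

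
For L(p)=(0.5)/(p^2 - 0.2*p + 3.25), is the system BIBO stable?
Denominator: p^2 - 0.2*p + 3.25. Poles: 0.1 + 1.8j, 0.1 - 1.8j. All Re(p)<0: No (unstable)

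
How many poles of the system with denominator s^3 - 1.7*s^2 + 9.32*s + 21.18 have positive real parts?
s^3 - 1.7*s^2 + 9.32*s + 21.18 = (s + 1.5)(s^2 - 3.2*s + 14.12). Poles: -1.5, 1.6 + 3.4j, 1.6 - 3.4j. RHP poles (Re>0): 2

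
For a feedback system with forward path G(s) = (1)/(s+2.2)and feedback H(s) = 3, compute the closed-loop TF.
Closed-loop T = G/(1+GH).
Numerator: G_num * H_den = 1.
Denominator: G_den * H_den + G_num * H_num = (s + 2.2) + (3) = s + 5.2.
T(s) = (1)/(s + 5.2)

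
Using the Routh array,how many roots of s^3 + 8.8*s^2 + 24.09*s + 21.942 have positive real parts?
Routh array:
s^3: [1, 24.09]; s^2: [8.8, 21.942]; s^1: [21.5966]; s^0: [21.942]
First column: [1, 8.8, 21.5966, 21.942]. Sign changes = RHP roots = 0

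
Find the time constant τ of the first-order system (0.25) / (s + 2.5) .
First-order system: τ = -1/pole. Pole = -2.5. τ = -1/(-2.5) = 0.4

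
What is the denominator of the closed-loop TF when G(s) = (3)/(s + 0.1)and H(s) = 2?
Characteristic poly = G_den * H_den + G_num * H_num = (s + 0.1) + (6) = s + 6.1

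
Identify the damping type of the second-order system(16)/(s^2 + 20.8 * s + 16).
Standard form: ωn²/(s²+2ζωn·s+ωn²) gives ωn=4, ζ=2.6.
Overdamped (ζ = 2.6 > 1)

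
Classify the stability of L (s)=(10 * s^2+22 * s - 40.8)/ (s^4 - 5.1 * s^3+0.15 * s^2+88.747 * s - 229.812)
Denominator: s^4 - 5.1*s^3 + 0.15*s^2 + 88.747*s - 229.812 = (s - 3.3)(s + 4)(s^2 - 5.8*s + 17.41). Poles: -4, 2.9 + 3j, 2.9 - 3j, 3.3. Unstable (3 pole(s) in RHP)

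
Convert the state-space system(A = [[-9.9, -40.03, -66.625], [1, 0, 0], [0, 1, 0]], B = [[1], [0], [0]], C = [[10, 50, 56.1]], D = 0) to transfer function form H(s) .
H(s) = C(sI - A)⁻¹B + D.
Characteristic polynomial det(sI - A) = s^3 + 9.9*s^2 + 40.03*s + 66.625.
Numerator from C·adj(sI-A)·B + D·det(sI-A) = 10*s^2 + 50*s + 56.1.
H(s) = (10*s^2 + 50*s + 56.1)/(s^3 + 9.9*s^2 + 40.03*s + 66.625)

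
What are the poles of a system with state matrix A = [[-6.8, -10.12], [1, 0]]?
Eigenvalues solve det(λI - A) = 0.
Characteristic polynomial: λ^2 + 6.8*λ + 10.12 = 0.
Factor: (λ + 4.6)(λ + 2.2) = 0.
Roots: -2.2, -4.6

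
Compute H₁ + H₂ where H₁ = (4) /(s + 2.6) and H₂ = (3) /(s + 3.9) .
Parallel: H = H₁ + H₂ = (n₁·d₂ + n₂·d₁)/(d₁·d₂).
n₁·d₂ = 4*s + 15.6. n₂·d₁ = 3*s + 7.8. Sum = 7*s + 23.4. d₁·d₂ = s^2 + 6.5*s + 10.14.
H(s) = (7*s + 23.4)/(s^2 + 6.5*s + 10.14)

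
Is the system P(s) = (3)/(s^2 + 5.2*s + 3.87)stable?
Denominator: s^2 + 5.2*s + 3.87 = (s + 0.9)(s + 4.3). Poles: -0.9, -4.3. All Re(p)<0: Yes (stable)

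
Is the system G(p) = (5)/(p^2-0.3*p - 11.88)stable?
Denominator: p^2 - 0.3*p - 11.88 = (p - 3.6)(p + 3.3). Poles: -3.3, 3.6. All Re(p)<0: No (unstable)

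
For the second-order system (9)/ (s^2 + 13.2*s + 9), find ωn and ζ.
Standard form: ωn²/(s²+2ζωn·s+ωn²).
const=9=ωn² → ωn=3, s coeff=13.2=2ζωn → ζ=2.2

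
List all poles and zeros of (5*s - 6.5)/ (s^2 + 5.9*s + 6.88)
Set denominator = 0: s^2 + 5.9*s + 6.88 = (s + 1.6)(s + 4.3) = 0 → Poles: -1.6, -4.3
Set numerator = 0: 5*s - 6.5 = 0 → Zeros: 1.3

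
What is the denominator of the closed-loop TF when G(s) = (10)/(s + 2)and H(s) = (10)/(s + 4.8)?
Characteristic poly = G_den * H_den + G_num * H_num = (s^2 + 6.8*s + 9.6) + (100) = s^2 + 6.8*s + 109.6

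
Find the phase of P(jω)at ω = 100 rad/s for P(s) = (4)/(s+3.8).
Substitute s = j*100: P(j100) = 0.00151781 - 0.0399423j.
∠P(j100) = atan2(Im, Re) = atan2(-0.0399423, 0.00151781) = -87.82°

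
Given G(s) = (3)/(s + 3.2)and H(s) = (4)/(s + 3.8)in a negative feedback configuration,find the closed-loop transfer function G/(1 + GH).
Closed-loop T = G/(1+GH).
Numerator: G_num * H_den = 3*s + 11.4.
Denominator: G_den * H_den + G_num * H_num = (s^2 + 7*s + 12.16) + (12) = s^2 + 7*s + 24.16.
T(s) = (3*s + 11.4)/(s^2 + 7*s + 24.16)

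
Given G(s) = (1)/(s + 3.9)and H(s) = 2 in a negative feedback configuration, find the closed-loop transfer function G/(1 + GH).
Closed-loop T = G/(1+GH).
Numerator: G_num * H_den = 1.
Denominator: G_den * H_den + G_num * H_num = (s + 3.9) + (2) = s + 5.9.
T(s) = (1)/(s + 5.9)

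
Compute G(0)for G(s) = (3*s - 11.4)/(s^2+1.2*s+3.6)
DC gain = G(0) = num(0)/den(0) = -11.4/3.6 = -3.167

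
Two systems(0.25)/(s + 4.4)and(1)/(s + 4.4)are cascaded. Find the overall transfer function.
Series: H = H₁ · H₂ = (n₁·n₂)/(d₁·d₂).
Num: n₁·n₂ = 0.25. Den: d₁·d₂ = s^2 + 8.8*s + 19.36.
H(s) = (0.25)/(s^2 + 8.8*s + 19.36)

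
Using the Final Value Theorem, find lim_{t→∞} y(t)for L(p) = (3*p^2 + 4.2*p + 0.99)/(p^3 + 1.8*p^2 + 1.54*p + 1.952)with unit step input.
FVT: lim_{t→∞} y(t) = lim_{p→0} p*Y(p) where Y(p) = L(p)/p.
= lim_{p→0} L(p) = L(0) = num(0)/den(0) = 0.99/1.952 = 0.5072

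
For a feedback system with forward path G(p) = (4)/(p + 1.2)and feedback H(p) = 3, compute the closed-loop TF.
Closed-loop T = G/(1+GH).
Numerator: G_num * H_den = 4.
Denominator: G_den * H_den + G_num * H_num = (p + 1.2) + (12) = p + 13.2.
T(p) = (4)/(p + 13.2)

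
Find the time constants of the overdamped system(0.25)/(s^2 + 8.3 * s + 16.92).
Overdamped: real poles at -4.7, -3.6. τ = -1/pole → τ₁ = 0.2128, τ₂ = 0.2778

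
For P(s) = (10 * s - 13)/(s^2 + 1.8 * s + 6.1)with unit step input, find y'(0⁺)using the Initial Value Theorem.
IVT: y'(0⁺) = lim_{s→∞} s²·Y(s) = lim_{s→∞} s·P(s).
deg(num) = 1, deg(den) = 2, relative degree = 1, so s·P(s) → (leading num)/(leading den) = 10/1 = 10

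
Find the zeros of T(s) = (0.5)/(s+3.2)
Numerator is a nonzero constant (0.5) → Zeros: none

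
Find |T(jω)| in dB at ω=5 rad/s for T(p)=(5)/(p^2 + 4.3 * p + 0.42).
Substitute p = j*5: T(j5) = -0.115245 - 0.100804j.
|T(j5)| = sqrt(Re² + Im²) = 0.1531.
20*log₁₀(0.1531) = -16.30 dB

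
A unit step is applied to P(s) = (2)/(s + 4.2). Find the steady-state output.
FVT: lim_{t→∞} y(t) = lim_{s→0} s*Y(s) where Y(s) = P(s)/s.
= lim_{s→0} P(s) = P(0) = num(0)/den(0) = 2/4.2 = 0.4762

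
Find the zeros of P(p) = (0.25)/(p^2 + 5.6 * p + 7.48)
Numerator is a nonzero constant (0.25) → Zeros: none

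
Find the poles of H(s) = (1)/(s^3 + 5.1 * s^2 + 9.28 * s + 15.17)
Set denominator = 0: s^3 + 5.1*s^2 + 9.28*s + 15.17 = (s + 3.7)(s^2 + 1.4*s + 4.1) = 0 → Poles: -0.7 + 1.9j, -0.7 - 1.9j, -3.7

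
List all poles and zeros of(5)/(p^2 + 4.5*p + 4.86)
Set denominator = 0: p^2 + 4.5*p + 4.86 = (p + 2.7)(p + 1.8) = 0 → Poles: -1.8, -2.7
Numerator is a nonzero constant (5) → Zeros: none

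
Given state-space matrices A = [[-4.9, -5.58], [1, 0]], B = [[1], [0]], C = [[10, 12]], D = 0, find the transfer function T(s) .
T(s) = C(sI - A)⁻¹B + D.
Characteristic polynomial det(sI - A) = s^2 + 4.9*s + 5.58.
Numerator from C·adj(sI-A)·B + D·det(sI-A) = 10*s + 12.
T(s) = (10*s + 12)/(s^2 + 4.9*s + 5.58)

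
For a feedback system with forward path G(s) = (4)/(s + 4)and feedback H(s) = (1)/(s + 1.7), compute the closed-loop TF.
Closed-loop T = G/(1+GH).
Numerator: G_num * H_den = 4*s + 6.8.
Denominator: G_den * H_den + G_num * H_num = (s^2 + 5.7*s + 6.8) + (4) = s^2 + 5.7*s + 10.8.
T(s) = (4*s + 6.8)/(s^2 + 5.7*s + 10.8)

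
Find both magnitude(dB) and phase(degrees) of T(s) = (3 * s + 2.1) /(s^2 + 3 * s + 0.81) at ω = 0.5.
Substitute s = j*0.5: T(j0.5) = 1.3364 - 0.901077j.
|T| = 20*log₁₀(sqrt(Re²+Im²)) = 4.15 dB.
∠T = atan2(Im, Re) = -33.99°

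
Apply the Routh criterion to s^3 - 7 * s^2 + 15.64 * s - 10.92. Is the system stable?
Routh array:
s^3: [1, 15.64]; s^2: [-7, -10.92]; s^1: [14.08]; s^0: [-10.92]
First column: [1, -7, 14.08, -10.92]. Sign changes = 3.
No, unstable (3 RHP root(s))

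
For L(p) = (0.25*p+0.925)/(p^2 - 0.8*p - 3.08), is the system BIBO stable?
Denominator: p^2 - 0.8*p - 3.08 = (p - 2.2)(p + 1.4). Poles: -1.4, 2.2. All Re(p)<0: No (unstable)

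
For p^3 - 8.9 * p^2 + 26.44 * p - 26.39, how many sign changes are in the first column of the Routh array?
Routh array:
p^3: [1, 26.44]; p^2: [-8.9, -26.39]; p^1: [23.4748]; p^0: [-26.39]
First column: [1, -8.9, 23.4748, -26.39]. Sign changes = 3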